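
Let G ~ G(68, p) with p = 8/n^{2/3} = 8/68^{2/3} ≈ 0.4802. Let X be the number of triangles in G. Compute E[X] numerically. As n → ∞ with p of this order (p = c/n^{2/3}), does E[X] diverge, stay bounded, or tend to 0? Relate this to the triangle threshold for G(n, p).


Number of potential triangles: C(68, 3) = 50116.
Each occurs with probability p³ ≈ (0.4802)³ ≈ 1.107266e-01.
By linearity: E[X] = C(68, 3)·p³ ≈ 50116 · 1.107266e-01 ≈ 5549.1765.
Since α = 2/3 < 1, p = c/n^{2/3} ≫ 1/n is above the triangle threshold p ~ 1/n. Asymptotically E[X] ~ (c³/6)·n^{3(1−α)} = (8³/6)·n^{1} → ∞; triangles are abundant w.h.p.

E[X] ≈ 5549.1765; in regime p = Θ(1/n^{2/3}) E[X] diverges (above the triangle threshold p ~ 1/n).


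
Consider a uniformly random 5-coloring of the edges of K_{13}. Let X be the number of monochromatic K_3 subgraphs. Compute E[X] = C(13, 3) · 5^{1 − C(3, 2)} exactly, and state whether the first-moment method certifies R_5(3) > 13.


E[X] = C(13, 3) · 5^{1 − 3} = 286 · 5^{−2} = 286/25.
As a reduced fraction: E[X] = 286/25 ≈ 11.440000.
Is E[X] < 1? NO.
Since E[X] ≥ 1, the first-moment bound is inconclusive at n = 13; it does NOT by itself certify R_5(3) > 13.

E[X] = 286/25 ≈ 11.440000; E[X] ≥ 1; first-moment method inconclusive here.


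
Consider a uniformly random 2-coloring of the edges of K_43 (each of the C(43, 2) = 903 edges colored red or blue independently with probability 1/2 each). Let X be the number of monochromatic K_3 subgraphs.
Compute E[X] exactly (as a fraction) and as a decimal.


Let X = Σ_S X_S over the C(43, 3) = 12341 subsets S of size 3, where X_S = 1 if the K_3 on S is monochromatic.
For a fixed S, the K_3 on S has C(3, 2) = 3 edges. P[all 3 edges red] = (1/2)^3, and likewise for blue, so P[monochromatic] = 2·(1/2)^3 = 2^{1 − 3} = 1/4.
By linearity: E[X] = C(43, 3) · 2^{1 − 3} = 12341 · 1/4 = 12341/4.
Numerically: E[X] ≈ 3085.250000.

E[X] = C(43,3)·2^(1−C(3,2)) = 12341/4 ≈ 3085.250000.


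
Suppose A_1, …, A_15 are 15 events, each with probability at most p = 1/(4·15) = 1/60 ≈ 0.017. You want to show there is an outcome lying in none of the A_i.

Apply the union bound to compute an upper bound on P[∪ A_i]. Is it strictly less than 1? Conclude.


Union bound: P[∪_{i=1}^{15} A_i] ≤ Σ_i P[A_i] ≤ 15·p = 15·(1/60) = 1/4.
Numerically: 1/4 ≈ 0.250.
Is 1/4 < 1? YES.
Since P[∪ A_i] ≤ 1/4 < 1, the complement has P[∩ A_i^c] ≥ 1 − 1/4 = 3/4 > 0, so some outcome avoids every A_i.

15·p = 1/4 ≈ 0.250; existence CERTIFIED by the union bound.


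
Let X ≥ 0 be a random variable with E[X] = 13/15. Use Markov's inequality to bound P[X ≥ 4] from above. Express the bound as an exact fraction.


μ = E[X] = 13/15, a = 4.
Markov: P[X ≥ 4] ≤ μ/a = (13/15)/4 = 13/60.
Numerically: ≈ 0.21667.
(Since a = 4 > μ = 0.86667, the bound 13/60 is < 1 and informative.)

P[X ≥ 4] ≤ 13/60 ≈ 0.21667.


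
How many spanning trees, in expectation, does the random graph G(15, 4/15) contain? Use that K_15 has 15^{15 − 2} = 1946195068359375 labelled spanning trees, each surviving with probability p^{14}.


K_15 has 15^{15 − 2} = 1946195068359375 labelled spanning trees.
For each such spanning tree H, let X_H = 1 if all 14 edges of H are present in G. Then P[X_H = 1] = p^{14} = (4/15)^{14} = 268435456/29192926025390625.
By linearity: E[X] = Σ_H E[X_H] = 1946195068359375 · p^{14} = 1946195068359375 · 268435456/29192926025390625 = 268435456/15.
Numerically: E[X] ≈ 1.79e+07.

E[X] = 1946195068359375 · (4/15)^{14} = 268435456/15 ≈ 1.79e+07.


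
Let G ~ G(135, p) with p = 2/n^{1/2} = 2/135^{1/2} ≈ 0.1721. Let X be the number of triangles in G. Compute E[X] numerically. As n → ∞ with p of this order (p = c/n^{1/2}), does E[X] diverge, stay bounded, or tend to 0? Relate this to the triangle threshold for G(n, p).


Number of potential triangles: C(135, 3) = 400995.
Each occurs with probability p³ ≈ (0.1721)³ ≈ 5.100225e-03.
By linearity: E[X] = C(135, 3)·p³ ≈ 400995 · 5.100225e-03 ≈ 2045.1647.
Since α = 1/2 < 1, p = c/n^{1/2} ≫ 1/n is above the triangle threshold p ~ 1/n. Asymptotically E[X] ~ (c³/6)·n^{3(1−α)} = (2³/6)·n^{1.5} → ∞; triangles are abundant w.h.p.

E[X] ≈ 2045.1647; in regime p = Θ(1/n^{1/2}) E[X] diverges (above the triangle threshold p ~ 1/n).


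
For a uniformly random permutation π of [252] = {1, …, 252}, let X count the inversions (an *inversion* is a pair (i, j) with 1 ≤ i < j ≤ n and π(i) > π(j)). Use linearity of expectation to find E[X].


Write X = Σ X_I over the C(252, 2) = 31626 pairs i < j, with X_I the indicator of one inversion.
There are 31626 indicators.
For each fixed pair i < j, the values π(i) and π(j) are two distinct elements of {1, …, 252} in uniformly random order; by symmetry P[π(i) > π(j)] = 1/2.
By linearity: E[X] = 31626 · (1/2) = C(252, 2) · (1/2) = 31626/2 = 15813 ≈ 15813.00000.

E[X] = 15813 = 15813.00000.


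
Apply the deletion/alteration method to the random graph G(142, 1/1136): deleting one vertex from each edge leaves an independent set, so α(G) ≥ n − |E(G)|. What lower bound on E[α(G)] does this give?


E[|E(G)|] = C(142, 2)·p = 10011 · (1/1136) = 141/16.
E[α(G)] ≥ n − E[|E(G)|] = 142 − 141/16 = 2131/16.
Numerically: ≈ 133.18750.
(This is only a lower bound; the true E[α(G)] may be larger.)

E[α(G)] ≥ 2131/16 ≈ 133.18750.


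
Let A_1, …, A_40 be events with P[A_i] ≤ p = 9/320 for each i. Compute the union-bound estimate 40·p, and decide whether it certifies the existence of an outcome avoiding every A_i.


Union bound: P[∪_{i=1}^{40} A_i] ≤ Σ_i P[A_i] ≤ 40·p = 40·(9/320) = 9/8.
Numerically: 9/8 ≈ 1.1250000.
Is 9/8 < 1? NO.
Since the bound 9/8 is ≥ 1, the union bound is uninformative here; it does NOT by itself certify existence.

40·p = 9/8 ≈ 1.1250000; existence NOT certified by the union bound.


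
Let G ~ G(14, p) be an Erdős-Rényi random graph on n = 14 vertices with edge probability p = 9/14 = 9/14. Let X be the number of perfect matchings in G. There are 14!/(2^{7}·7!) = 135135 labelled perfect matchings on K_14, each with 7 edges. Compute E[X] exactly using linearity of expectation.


K_14 has 14!/(2^{7}·7!) = 135135 labelled perfect matchings.
For each such perfect matching H, let X_H = 1 if all 7 edges of H are present in G. Then P[X_H = 1] = p^{7} = (9/14)^{7} = 4782969/105413504.
Summing the indicators: E[X] = Σ_H E[X_H] = 135135 · p^{7} = 135135 · 4782969/105413504 = 92335216545/15059072.
Numerically: E[X] ≈ 6132.

E[X] = 135135 · (9/14)^{7} = 92335216545/15059072 ≈ 6132.


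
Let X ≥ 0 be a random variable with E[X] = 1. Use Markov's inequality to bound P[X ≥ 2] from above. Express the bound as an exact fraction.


μ = E[X] = 1, a = 2.
Markov: P[X ≥ 2] ≤ μ/a = (1)/2 = 1/2.
Numerically: ≈ 0.500000.
(Since a = 2 > μ = 1.000000, the bound 1/2 is < 1 and informative.)

P[X ≥ 2] ≤ 1/2 ≈ 0.500000.


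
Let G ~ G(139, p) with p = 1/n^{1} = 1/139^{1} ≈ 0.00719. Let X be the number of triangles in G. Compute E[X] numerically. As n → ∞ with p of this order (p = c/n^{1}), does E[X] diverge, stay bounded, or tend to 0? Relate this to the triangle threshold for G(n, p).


Number of potential triangles: C(139, 3) = 437989.
Each occurs with probability p³ ≈ (0.00719)³ ≈ 3.72354e-07.
By linearity: E[X] = C(139, 3)·p³ ≈ 437989 · 3.72354e-07 ≈ 0.163.
Here α = 1, so p = 1/n is exactly at the triangle threshold p ~ 1/n. Asymptotically E[X] → c³/6 = 1³/6 = 1/6 ≈ 0.167, a bounded constant. In this regime the triangle count is asymptotically Poisson(c³/6).

E[X] ≈ 0.163; in regime p = Θ(1/n^{1}) E[X] stays bounded (at the triangle threshold p ~ 1/n).


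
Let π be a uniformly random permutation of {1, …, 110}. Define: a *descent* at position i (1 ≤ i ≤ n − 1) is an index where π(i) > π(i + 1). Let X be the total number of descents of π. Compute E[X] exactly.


Write X = Σ X_I over i = 1, …, 109, with X_I the indicator of one descent.
There are 109 indicators.
For each fixed i, the pair (π(i), π(i+1)) is a uniformly random ordered pair of distinct values from {1, …, 110}; by symmetry P[π(i) > π(i+1)] = 1/2.
By linearity: E[X] = 109 · (1/2) = (110 − 1) · (1/2) = 109/2 ≈ 54.500.

E[X] = 109/2 = 54.500.


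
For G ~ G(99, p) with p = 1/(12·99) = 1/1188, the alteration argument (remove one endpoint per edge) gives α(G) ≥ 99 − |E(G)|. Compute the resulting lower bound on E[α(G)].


E[|E(G)|] = C(99, 2)·p = 4851 · (1/1188) = 49/12.
E[α(G)] ≥ n − E[|E(G)|] = 99 − 49/12 = 1139/12.
Numerically: ≈ 94.916667.
(This is only a lower bound; the true E[α(G)] may be larger.)

E[α(G)] ≥ 1139/12 ≈ 94.916667.


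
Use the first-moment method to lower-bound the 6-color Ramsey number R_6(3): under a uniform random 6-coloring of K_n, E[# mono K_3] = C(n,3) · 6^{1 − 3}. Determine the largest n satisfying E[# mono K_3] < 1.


We need C(n, 3) · 6^{1 − 3} < 1, i.e. C(n, 3) < 6^{3 − 1} = 36.
Check values of n near the boundary:
  n = 3: C(3, 3) = 1; 1 < 36? YES
  n = 4: C(4, 3) = 4; 4 < 36? YES
  n = 5: C(5, 3) = 10; 10 < 36? YES
  n = 6: C(6, 3) = 20; 20 < 36? YES
  n = 7: C(7, 3) = 35; 35 < 36? YES
  n = 8: C(8, 3) = 56; 56 < 36? NO
The largest n with C(n, 3) < 36 is n = 7 (where E[X] = 35/36 ≈ 0.972). Hence R_6(3) > 7, i.e. R_6(3) ≥ 8.

Largest n = 7; hence R_6(3) > 7.


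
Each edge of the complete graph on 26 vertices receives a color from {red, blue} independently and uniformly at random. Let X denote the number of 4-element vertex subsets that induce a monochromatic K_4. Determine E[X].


Let X = Σ_S X_S over the C(26, 4) = 14950 subsets S of size 4, where X_S = 1 if the K_4 on S is monochromatic.
For a fixed S, the K_4 on S has C(4, 2) = 6 edges. P[all 6 edges red] = (1/2)^6, and likewise for blue, so P[monochromatic] = 2·(1/2)^6 = 2^{1 − 6} = 1/32.
By linearity of expectation: E[X] = C(26, 4) · 2^{1 − 6} = 14950 · 1/32 = 7475/16.
Numerically: E[X] ≈ 467.18750.

E[X] = C(26,4)·2^(1−C(4,2)) = 7475/16 ≈ 467.18750.


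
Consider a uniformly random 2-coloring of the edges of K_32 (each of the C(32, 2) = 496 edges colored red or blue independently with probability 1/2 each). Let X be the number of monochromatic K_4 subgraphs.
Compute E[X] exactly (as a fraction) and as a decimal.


Let X = Σ_S X_S over the C(32, 4) = 35960 subsets S of size 4, where X_S = 1 if the K_4 on S is monochromatic.
For a fixed S, the K_4 on S has C(4, 2) = 6 edges. P[all 6 edges red] = (1/2)^6, and likewise for blue, so P[monochromatic] = 2·(1/2)^6 = 2^{1 − 6} = 1/32.
By linearity of expectation: E[X] = C(32, 4) · 2^{1 − 6} = 35960 · 1/32 = 4495/4.
Numerically: E[X] ≈ 1123.7500.

E[X] = C(32,4)·2^(1−C(4,2)) = 4495/4 ≈ 1123.7500.


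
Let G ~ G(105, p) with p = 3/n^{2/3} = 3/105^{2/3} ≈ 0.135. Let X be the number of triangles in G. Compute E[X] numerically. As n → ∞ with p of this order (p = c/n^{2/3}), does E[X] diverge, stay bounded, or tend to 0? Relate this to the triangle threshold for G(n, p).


Number of potential triangles: C(105, 3) = 187460.
Each occurs with probability p³ ≈ (0.135)³ ≈ 2.44898e-03.
By linearity: E[X] = C(105, 3)·p³ ≈ 187460 · 2.44898e-03 ≈ 459.086.
Since α = 2/3 < 1, p = c/n^{2/3} ≫ 1/n is above the triangle threshold p ~ 1/n. Asymptotically E[X] ~ (c³/6)·n^{3(1−α)} = (3³/6)·n^{1} → ∞; triangles are abundant w.h.p.

E[X] ≈ 459.086; in regime p = Θ(1/n^{2/3}) E[X] diverges (above the triangle threshold p ~ 1/n).


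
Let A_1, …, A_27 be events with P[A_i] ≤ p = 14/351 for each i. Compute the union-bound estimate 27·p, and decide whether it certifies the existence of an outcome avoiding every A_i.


Union bound: P[∪_{i=1}^{27} A_i] ≤ Σ_i P[A_i] ≤ 27·p = 27·(14/351) = 14/13.
Numerically: 14/13 ≈ 1.0769.
Is 14/13 < 1? NO.
Since the bound 14/13 is ≥ 1, the union bound is uninformative here; it does NOT by itself certify existence.

27·p = 14/13 ≈ 1.0769; existence NOT certified by the union bound.


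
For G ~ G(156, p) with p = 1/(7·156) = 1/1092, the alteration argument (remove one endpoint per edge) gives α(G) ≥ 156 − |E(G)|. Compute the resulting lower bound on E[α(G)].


E[|E(G)|] = C(156, 2)·p = 12090 · (1/1092) = 155/14.
E[α(G)] ≥ n − E[|E(G)|] = 156 − 155/14 = 2029/14.
Numerically: ≈ 144.928571.
(This is only a lower bound; the true E[α(G)] may be larger.)

E[α(G)] ≥ 2029/14 ≈ 144.928571.


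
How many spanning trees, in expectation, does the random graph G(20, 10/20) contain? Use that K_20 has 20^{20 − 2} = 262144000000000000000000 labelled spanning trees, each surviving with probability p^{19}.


K_20 has 20^{20 − 2} = 262144000000000000000000 labelled spanning trees.
For each such spanning tree H, let X_H = 1 if all 19 edges of H are present in G. Then P[X_H = 1] = p^{19} = (1/2)^{19} = 1/524288.
By linearity of expectation: E[X] = Σ_H E[X_H] = 262144000000000000000000 · p^{19} = 262144000000000000000000 · 1/524288 = 500000000000000000.
Numerically: E[X] ≈ 5e+17.

E[X] = 262144000000000000000000 · (1/2)^{19} = 500000000000000000 ≈ 5e+17.


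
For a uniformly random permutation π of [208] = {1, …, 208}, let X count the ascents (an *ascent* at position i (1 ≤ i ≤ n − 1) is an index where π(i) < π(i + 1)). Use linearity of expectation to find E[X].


Write X = Σ X_I over i = 1, …, 207, with X_I the indicator of one ascent.
There are 207 indicators.
For each fixed i, the pair (π(i), π(i+1)) is a uniformly random ordered pair of distinct values from {1, …, 208}; by symmetry P[π(i) < π(i+1)] = 1/2.
By linearity: E[X] = 207 · (1/2) = (208 − 1) · (1/2) = 207/2 ≈ 103.5000.

E[X] = 207/2 = 103.5000.


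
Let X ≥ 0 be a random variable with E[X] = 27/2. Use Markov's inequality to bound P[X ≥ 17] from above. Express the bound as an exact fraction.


μ = E[X] = 27/2, a = 17.
Markov: P[X ≥ 17] ≤ μ/a = (27/2)/17 = 27/34.
Numerically: ≈ 0.794.
(Since a = 17 > μ = 13.500, the bound 27/34 is < 1 and informative.)

P[X ≥ 17] ≤ 27/34 ≈ 0.794.


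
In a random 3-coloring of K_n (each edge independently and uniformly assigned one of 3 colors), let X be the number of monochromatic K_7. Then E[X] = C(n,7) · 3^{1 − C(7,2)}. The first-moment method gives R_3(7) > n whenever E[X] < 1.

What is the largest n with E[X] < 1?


We need C(n, 7) · 3^{1 − 21} < 1, i.e. C(n, 7) < 3^{21 − 1} = 3486784401.
Check values of n near the boundary:
  n = 77: C(77, 7) = 2404808340; 2404808340 < 3486784401? YES
  n = 78: C(78, 7) = 2641902120; 2641902120 < 3486784401? YES
  n = 79: C(79, 7) = 2898753715; 2898753715 < 3486784401? YES
  n = 80: C(80, 7) = 3176716400; 3176716400 < 3486784401? YES
  n = 81: C(81, 7) = 3477216600; 3477216600 < 3486784401? YES
  n = 82: C(82, 7) = 3801756816; 3801756816 < 3486784401? NO
  n = 83: C(83, 7) = 4151918628; 4151918628 < 3486784401? NO
  n = 84: C(84, 7) = 4529365776; 4529365776 < 3486784401? NO
The largest n with C(n, 7) < 3486784401 is n = 81 (where E[X] = 42928600/43046721 ≈ 0.997256). Hence R_3(7) > 81, i.e. R_3(7) ≥ 82.

Largest n = 81; hence R_3(7) > 81.


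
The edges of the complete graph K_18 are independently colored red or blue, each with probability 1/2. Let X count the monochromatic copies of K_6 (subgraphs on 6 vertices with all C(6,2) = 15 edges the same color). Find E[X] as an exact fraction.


Let X = Σ_S X_S over the C(18, 6) = 18564 subsets S of size 6, where X_S = 1 if the K_6 on S is monochromatic.
For a fixed S, the K_6 on S has C(6, 2) = 15 edges. P[all 15 edges red] = (1/2)^15, and likewise for blue, so P[monochromatic] = 2·(1/2)^15 = 2^{1 − 15} = 1/16384.
By linearity: E[X] = C(18, 6) · 2^{1 − 15} = 18564 · 1/16384 = 4641/4096.
Numerically: E[X] ≈ 1.1331.

E[X] = C(18,6)·2^(1−C(6,2)) = 4641/4096 ≈ 1.1331.


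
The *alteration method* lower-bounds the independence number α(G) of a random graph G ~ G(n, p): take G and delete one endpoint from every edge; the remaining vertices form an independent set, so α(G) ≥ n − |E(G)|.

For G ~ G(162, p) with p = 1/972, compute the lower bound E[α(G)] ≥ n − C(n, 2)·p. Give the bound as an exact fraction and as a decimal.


E[|E(G)|] = C(162, 2)·p = 13041 · (1/972) = 161/12.
E[α(G)] ≥ n − E[|E(G)|] = 162 − 161/12 = 1783/12.
Numerically: ≈ 148.5833.
(This is only a lower bound; the true E[α(G)] may be larger.)

E[α(G)] ≥ 1783/12 ≈ 148.5833.


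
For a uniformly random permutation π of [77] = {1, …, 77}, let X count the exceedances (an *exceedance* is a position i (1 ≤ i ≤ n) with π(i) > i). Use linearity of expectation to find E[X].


Write X = Σ_{i=1}^{77} X_i, where X_i = 1_{π(i) > i}.
For each fixed i, π(i) is uniform over {1, …, 77} (marginal of a uniform permutation), so P[π(i) > i] = (n − i)/n. Summing: Σ_{i=1}^{77} (n − i)/n = (0 + 1 + … + 76)/77 = 77(77 − 1)/(2·77) = (77 − 1)/2.
Hence E[X] = Σ_{i=1}^{77} (77 − i)/77 = 38 ≈ 38.0000.

E[X] = 38 = 38.0000.


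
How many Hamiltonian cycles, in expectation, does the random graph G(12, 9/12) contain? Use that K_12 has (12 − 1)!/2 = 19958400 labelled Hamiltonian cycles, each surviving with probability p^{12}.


K_12 has (12 − 1)!/2 = 19958400 labelled Hamiltonian cycles.
For each such Hamiltonian cycle H, let X_H = 1 if all 12 edges of H are present in G. Then P[X_H = 1] = p^{12} = (3/4)^{12} = 531441/16777216.
By linearity: E[X] = Σ_H E[X_H] = 19958400 · p^{12} = 19958400 · 531441/16777216 = 82864937925/131072.
Numerically: E[X] ≈ 632209.

E[X] = 19958400 · (3/4)^{12} = 82864937925/131072 ≈ 632209.


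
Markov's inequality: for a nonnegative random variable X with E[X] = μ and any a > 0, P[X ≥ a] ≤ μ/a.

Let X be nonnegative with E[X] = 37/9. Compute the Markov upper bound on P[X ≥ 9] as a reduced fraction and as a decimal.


μ = E[X] = 37/9, a = 9.
Markov: P[X ≥ 9] ≤ μ/a = (37/9)/9 = 37/81.
Numerically: ≈ 0.45679.
(Since a = 9 > μ = 4.11111, the bound 37/81 is < 1 and informative.)

P[X ≥ 9] ≤ 37/81 ≈ 0.45679.


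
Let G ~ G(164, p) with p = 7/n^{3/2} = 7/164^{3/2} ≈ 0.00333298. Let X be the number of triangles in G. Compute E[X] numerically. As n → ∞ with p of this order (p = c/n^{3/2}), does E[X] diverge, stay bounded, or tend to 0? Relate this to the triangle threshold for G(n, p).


Number of potential triangles: C(164, 3) = 721764.
Each occurs with probability p³ ≈ (0.00333298)³ ≈ 3.70251481e-08.
By linearity: E[X] = C(164, 3)·p³ ≈ 721764 · 3.70251481e-08 ≈ 0.026723.
Since α = 3/2 > 1, p = c/n^{3/2} = o(1/n) is below the triangle threshold p ~ 1/n. Asymptotically E[X] ~ (c³/6)·n^{3(1−α)} = (7³/6)·n^{-1.5} → 0, so by Markov's inequality G has no triangles w.h.p.

E[X] ≈ 0.026723; in regime p = Θ(1/n^{3/2}) E[X] tends to 0 (below the triangle threshold p ~ 1/n).


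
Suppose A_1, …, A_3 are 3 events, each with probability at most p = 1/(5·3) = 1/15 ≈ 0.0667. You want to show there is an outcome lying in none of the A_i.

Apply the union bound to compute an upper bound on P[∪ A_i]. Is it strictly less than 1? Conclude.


Union bound: P[∪_{i=1}^{3} A_i] ≤ Σ_i P[A_i] ≤ 3·p = 3·(1/15) = 1/5.
Numerically: 1/5 ≈ 0.2000.
Is 1/5 < 1? YES.
Since P[∪ A_i] ≤ 1/5 < 1, the complement has P[∩ A_i^c] ≥ 1 − 1/5 = 4/5 > 0, so some outcome avoids every A_i.

3·p = 1/5 ≈ 0.2000; existence CERTIFIED by the union bound.


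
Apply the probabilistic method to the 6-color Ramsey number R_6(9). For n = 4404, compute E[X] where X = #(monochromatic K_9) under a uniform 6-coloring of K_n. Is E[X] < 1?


E[X] = C(4404, 9) · 6^{1 − 36} = 1703375445537161676647015880 · 6^{−35} = 1703375445537161676647015880/1719070799748422591028658176.
As a reduced fraction: E[X] = 70973976897381736526958995/71627949989517607959527424 ≈ 0.99087.
Is E[X] < 1? YES.
Since E[X] < 1, there exists a 6-coloring of K_{4404} with no monochromatic K_9; hence R_6(9) > 4404.

E[X] = 70973976897381736526958995/71627949989517607959527424 ≈ 0.99087; E[X] < 1, so R_6(9) > 4404.


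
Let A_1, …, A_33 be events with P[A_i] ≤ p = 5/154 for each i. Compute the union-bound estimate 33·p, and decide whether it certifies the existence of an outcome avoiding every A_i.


Union bound: P[∪_{i=1}^{33} A_i] ≤ Σ_i P[A_i] ≤ 33·p = 33·(5/154) = 15/14.
Numerically: 15/14 ≈ 1.071429.
Is 15/14 < 1? NO.
Since the bound 15/14 is ≥ 1, the union bound is uninformative here; it does NOT by itself certify existence.

33·p = 15/14 ≈ 1.071429; existence NOT certified by the union bound.


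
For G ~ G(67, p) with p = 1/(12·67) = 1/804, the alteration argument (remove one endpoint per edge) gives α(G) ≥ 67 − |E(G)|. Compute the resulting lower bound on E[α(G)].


E[|E(G)|] = C(67, 2)·p = 2211 · (1/804) = 11/4.
E[α(G)] ≥ n − E[|E(G)|] = 67 − 11/4 = 257/4.
Numerically: ≈ 64.25000.
(This is only a lower bound; the true E[α(G)] may be larger.)

E[α(G)] ≥ 257/4 ≈ 64.25000.


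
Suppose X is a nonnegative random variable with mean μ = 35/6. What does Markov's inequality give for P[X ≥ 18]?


μ = E[X] = 35/6, a = 18.
Markov: P[X ≥ 18] ≤ μ/a = (35/6)/18 = 35/108.
Numerically: ≈ 0.324074.
(Since a = 18 > μ = 5.833333, the bound 35/108 is < 1 and informative.)

P[X ≥ 18] ≤ 35/108 ≈ 0.324074.


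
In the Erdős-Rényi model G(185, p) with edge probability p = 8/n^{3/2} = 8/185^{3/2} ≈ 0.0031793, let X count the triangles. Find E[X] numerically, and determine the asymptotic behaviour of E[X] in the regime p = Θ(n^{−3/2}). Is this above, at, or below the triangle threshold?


Number of potential triangles: C(185, 3) = 1038220.
Each occurs with probability p³ ≈ (0.0031793)³ ≈ 3.2136397e-08.
By linearity: E[X] = C(185, 3)·p³ ≈ 1038220 · 3.2136397e-08 ≈ 0.03336.
Since α = 3/2 > 1, p = c/n^{3/2} = o(1/n) is below the triangle threshold p ~ 1/n. Asymptotically E[X] ~ (c³/6)·n^{3(1−α)} = (8³/6)·n^{-1.5} → 0, so by Markov's inequality G has no triangles w.h.p.

E[X] ≈ 0.03336; in regime p = Θ(1/n^{3/2}) E[X] tends to 0 (below the triangle threshold p ~ 1/n).


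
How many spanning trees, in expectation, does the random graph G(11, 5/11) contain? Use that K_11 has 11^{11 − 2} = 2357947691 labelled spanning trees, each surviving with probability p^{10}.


K_11 has 11^{11 − 2} = 2357947691 labelled spanning trees.
For each such spanning tree H, let X_H = 1 if all 10 edges of H are present in G. Then P[X_H = 1] = p^{10} = (5/11)^{10} = 9765625/25937424601.
Summing the indicators: E[X] = Σ_H E[X_H] = 2357947691 · p^{10} = 2357947691 · 9765625/25937424601 = 9765625/11.
Numerically: E[X] ≈ 8.878e+05.

E[X] = 2357947691 · (5/11)^{10} = 9765625/11 ≈ 8.878e+05.


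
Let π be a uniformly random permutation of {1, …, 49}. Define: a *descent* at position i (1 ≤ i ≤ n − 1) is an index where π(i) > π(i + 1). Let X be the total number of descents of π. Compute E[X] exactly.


Write X = Σ X_I over i = 1, …, 48, with X_I the indicator of one descent.
There are 48 indicators.
For each fixed i, the pair (π(i), π(i+1)) is a uniformly random ordered pair of distinct values from {1, …, 49}; by symmetry P[π(i) > π(i+1)] = 1/2.
By linearity: E[X] = 48 · (1/2) = (49 − 1) · (1/2) = 24 ≈ 24.00000.

E[X] = 24 = 24.00000.


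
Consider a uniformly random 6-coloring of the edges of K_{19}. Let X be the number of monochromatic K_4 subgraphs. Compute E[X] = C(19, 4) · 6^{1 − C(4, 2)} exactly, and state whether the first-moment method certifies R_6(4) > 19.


E[X] = C(19, 4) · 6^{1 − 6} = 3876 · 6^{−5} = 3876/7776.
As a reduced fraction: E[X] = 323/648 ≈ 0.4984568.
Is E[X] < 1? YES.
Since E[X] < 1, there exists a 6-coloring of K_{19} with no monochromatic K_4; hence R_6(4) > 19.

E[X] = 323/648 ≈ 0.4984568; E[X] < 1, so R_6(4) > 19.


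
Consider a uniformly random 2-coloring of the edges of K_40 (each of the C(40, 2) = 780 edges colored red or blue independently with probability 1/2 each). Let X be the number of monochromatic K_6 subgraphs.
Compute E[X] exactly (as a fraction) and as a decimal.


Let X = Σ_S X_S over the C(40, 6) = 3838380 subsets S of size 6, where X_S = 1 if the K_6 on S is monochromatic.
For a fixed S, the K_6 on S has C(6, 2) = 15 edges. P[all 15 edges red] = (1/2)^15, and likewise for blue, so P[monochromatic] = 2·(1/2)^15 = 2^{1 − 15} = 1/16384.
By linearity: E[X] = C(40, 6) · 2^{1 − 15} = 3838380 · 1/16384 = 959595/4096.
Numerically: E[X] ≈ 234.276123.

E[X] = C(40,6)·2^(1−C(6,2)) = 959595/4096 ≈ 234.276123.


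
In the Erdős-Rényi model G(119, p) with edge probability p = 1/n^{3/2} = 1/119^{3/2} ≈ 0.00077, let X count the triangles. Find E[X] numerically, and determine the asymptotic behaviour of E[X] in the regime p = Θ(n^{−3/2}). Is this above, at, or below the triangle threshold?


Number of potential triangles: C(119, 3) = 273819.
Each occurs with probability p³ ≈ (0.00077)³ ≈ 4.57129e-10.
By linearity: E[X] = C(119, 3)·p³ ≈ 273819 · 4.57129e-10 ≈ 0.000.
Since α = 3/2 > 1, p = c/n^{3/2} = o(1/n) is below the triangle threshold p ~ 1/n. Asymptotically E[X] ~ (c³/6)·n^{3(1−α)} = (1³/6)·n^{-1.5} → 0, so by Markov's inequality G has no triangles w.h.p.

E[X] ≈ 0.000; in regime p = Θ(1/n^{3/2}) E[X] tends to 0 (below the triangle threshold p ~ 1/n).


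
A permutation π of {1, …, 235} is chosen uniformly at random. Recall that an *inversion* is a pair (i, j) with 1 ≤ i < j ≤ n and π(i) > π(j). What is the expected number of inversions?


Write X = Σ X_I over the C(235, 2) = 27495 pairs i < j, with X_I the indicator of one inversion.
There are 27495 indicators.
For each fixed pair i < j, the values π(i) and π(j) are two distinct elements of {1, …, 235} in uniformly random order; by symmetry P[π(i) > π(j)] = 1/2.
By linearity: E[X] = 27495 · (1/2) = C(235, 2) · (1/2) = 27495/2 = 27495/2 ≈ 13747.50000.

E[X] = 27495/2 = 13747.50000.


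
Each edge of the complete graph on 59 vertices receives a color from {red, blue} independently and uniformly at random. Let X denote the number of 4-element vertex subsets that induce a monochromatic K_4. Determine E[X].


Let X = Σ_S X_S over the C(59, 4) = 455126 subsets S of size 4, where X_S = 1 if the K_4 on S is monochromatic.
For a fixed S, the K_4 on S has C(4, 2) = 6 edges. P[all 6 edges red] = (1/2)^6, and likewise for blue, so P[monochromatic] = 2·(1/2)^6 = 2^{1 − 6} = 1/32.
By linearity: E[X] = C(59, 4) · 2^{1 − 6} = 455126 · 1/32 = 227563/16.
Numerically: E[X] ≈ 14222.68750.

E[X] = C(59,4)·2^(1−C(4,2)) = 227563/16 ≈ 14222.68750.


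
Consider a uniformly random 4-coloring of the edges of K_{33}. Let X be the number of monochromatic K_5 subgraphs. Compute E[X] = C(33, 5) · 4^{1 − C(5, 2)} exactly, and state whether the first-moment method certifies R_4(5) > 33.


E[X] = C(33, 5) · 4^{1 − 10} = 237336 · 4^{−9} = 237336/262144.
As a reduced fraction: E[X] = 29667/32768 ≈ 0.9054.
Is E[X] < 1? YES.
Since E[X] < 1, there exists a 4-coloring of K_{33} with no monochromatic K_5; hence R_4(5) > 33.

E[X] = 29667/32768 ≈ 0.9054; E[X] < 1, so R_4(5) > 33.


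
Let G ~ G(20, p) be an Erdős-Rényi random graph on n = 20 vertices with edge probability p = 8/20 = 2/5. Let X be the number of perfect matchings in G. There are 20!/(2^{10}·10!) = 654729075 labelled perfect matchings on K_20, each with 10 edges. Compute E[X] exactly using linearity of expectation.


K_20 has 20!/(2^{10}·10!) = 654729075 labelled perfect matchings.
For each such perfect matching H, let X_H = 1 if all 10 edges of H are present in G. Then P[X_H = 1] = p^{10} = (2/5)^{10} = 1024/9765625.
Summing the indicators: E[X] = Σ_H E[X_H] = 654729075 · p^{10} = 654729075 · 1024/9765625 = 26817702912/390625.
Numerically: E[X] ≈ 6.87e+04.

E[X] = 654729075 · (2/5)^{10} = 26817702912/390625 ≈ 6.87e+04.


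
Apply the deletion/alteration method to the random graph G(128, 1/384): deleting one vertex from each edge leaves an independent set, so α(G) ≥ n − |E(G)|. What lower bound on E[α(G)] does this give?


E[|E(G)|] = C(128, 2)·p = 8128 · (1/384) = 127/6.
E[α(G)] ≥ n − E[|E(G)|] = 128 − 127/6 = 641/6.
Numerically: ≈ 106.833333.
(This is only a lower bound; the true E[α(G)] may be larger.)

E[α(G)] ≥ 641/6 ≈ 106.833333.


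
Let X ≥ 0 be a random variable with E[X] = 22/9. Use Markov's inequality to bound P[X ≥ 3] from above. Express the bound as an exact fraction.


μ = E[X] = 22/9, a = 3.
Markov: P[X ≥ 3] ≤ μ/a = (22/9)/3 = 22/27.
Numerically: ≈ 0.815.
(Since a = 3 > μ = 2.444, the bound 22/27 is < 1 and informative.)

P[X ≥ 3] ≤ 22/27 ≈ 0.815.


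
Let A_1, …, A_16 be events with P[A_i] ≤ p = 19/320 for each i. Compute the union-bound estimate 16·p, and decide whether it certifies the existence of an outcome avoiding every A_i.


Union bound: P[∪_{i=1}^{16} A_i] ≤ Σ_i P[A_i] ≤ 16·p = 16·(19/320) = 19/20.
Numerically: 19/20 ≈ 0.950.
Is 19/20 < 1? YES.
Since P[∪ A_i] ≤ 19/20 < 1, the complement has P[∩ A_i^c] ≥ 1 − 19/20 = 1/20 > 0, so some outcome avoids every A_i.

16·p = 19/20 ≈ 0.950; existence CERTIFIED by the union bound.


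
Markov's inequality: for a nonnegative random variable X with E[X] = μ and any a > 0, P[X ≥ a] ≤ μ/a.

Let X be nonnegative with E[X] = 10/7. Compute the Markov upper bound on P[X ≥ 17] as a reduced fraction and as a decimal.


μ = E[X] = 10/7, a = 17.
Markov: P[X ≥ 17] ≤ μ/a = (10/7)/17 = 10/119.
Numerically: ≈ 0.084034.
(Since a = 17 > μ = 1.428571, the bound 10/119 is < 1 and informative.)

P[X ≥ 17] ≤ 10/119 ≈ 0.084034.


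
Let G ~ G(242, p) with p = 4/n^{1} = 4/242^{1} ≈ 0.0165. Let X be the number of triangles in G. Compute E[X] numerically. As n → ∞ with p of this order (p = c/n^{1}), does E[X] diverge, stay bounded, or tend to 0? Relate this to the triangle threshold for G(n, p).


Number of potential triangles: C(242, 3) = 2332880.
Each occurs with probability p³ ≈ (0.0165)³ ≈ 4.51579e-06.
By linearity: E[X] = C(242, 3)·p³ ≈ 2332880 · 4.51579e-06 ≈ 10.535.
Here α = 1, so p = 4/n is exactly at the triangle threshold p ~ 1/n. Asymptotically E[X] → c³/6 = 4³/6 = 32/3 ≈ 10.667, a bounded constant. In this regime the triangle count is asymptotically Poisson(c³/6).

E[X] ≈ 10.535; in regime p = Θ(1/n^{1}) E[X] stays bounded (at the triangle threshold p ~ 1/n).


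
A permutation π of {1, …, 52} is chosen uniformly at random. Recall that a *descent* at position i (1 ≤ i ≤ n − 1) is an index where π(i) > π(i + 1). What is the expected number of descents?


Write X = Σ X_I over i = 1, …, 51, with X_I the indicator of one descent.
There are 51 indicators.
For each fixed i, the pair (π(i), π(i+1)) is a uniformly random ordered pair of distinct values from {1, …, 52}; by symmetry P[π(i) > π(i+1)] = 1/2.
By linearity: E[X] = 51 · (1/2) = (52 − 1) · (1/2) = 51/2 ≈ 25.500.

E[X] = 51/2 = 25.500.


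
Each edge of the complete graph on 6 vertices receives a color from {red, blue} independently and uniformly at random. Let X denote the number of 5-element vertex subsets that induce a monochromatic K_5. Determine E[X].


Let X = Σ_S X_S over the C(6, 5) = 6 subsets S of size 5, where X_S = 1 if the K_5 on S is monochromatic.
For a fixed S, the K_5 on S has C(5, 2) = 10 edges. P[all 10 edges red] = (1/2)^10, and likewise for blue, so P[monochromatic] = 2·(1/2)^10 = 2^{1 − 10} = 1/512.
By linearity of expectation: E[X] = C(6, 5) · 2^{1 − 10} = 6 · 1/512 = 3/256.
Numerically: E[X] ≈ 0.011719.

E[X] = C(6,5)·2^(1−C(5,2)) = 3/256 ≈ 0.011719.


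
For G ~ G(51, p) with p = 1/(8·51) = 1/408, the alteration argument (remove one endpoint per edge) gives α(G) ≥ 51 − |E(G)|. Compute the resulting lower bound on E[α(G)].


E[|E(G)|] = C(51, 2)·p = 1275 · (1/408) = 25/8.
E[α(G)] ≥ n − E[|E(G)|] = 51 − 25/8 = 383/8.
Numerically: ≈ 47.875000.
(This is only a lower bound; the true E[α(G)] may be larger.)

E[α(G)] ≥ 383/8 ≈ 47.875000.


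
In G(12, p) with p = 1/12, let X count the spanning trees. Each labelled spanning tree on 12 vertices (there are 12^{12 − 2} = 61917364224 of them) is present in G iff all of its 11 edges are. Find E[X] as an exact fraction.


K_12 has 12^{12 − 2} = 61917364224 labelled spanning trees.
For each such spanning tree H, let X_H = 1 if all 11 edges of H are present in G. Then P[X_H = 1] = p^{11} = (1/12)^{11} = 1/743008370688.
By linearity: E[X] = Σ_H E[X_H] = 61917364224 · p^{11} = 61917364224 · 1/743008370688 = 1/12.
Numerically: E[X] ≈ 0.0833.

E[X] = 61917364224 · (1/12)^{11} = 1/12 ≈ 0.0833.


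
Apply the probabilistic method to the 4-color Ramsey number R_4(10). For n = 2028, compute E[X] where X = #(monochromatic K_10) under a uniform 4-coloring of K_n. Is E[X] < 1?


E[X] = C(2028, 10) · 4^{1 − 45} = 317149973285521499299300410 · 4^{−44} = 317149973285521499299300410/309485009821345068724781056.
As a reduced fraction: E[X] = 158574986642760749649650205/154742504910672534362390528 ≈ 1.0247668.
Is E[X] < 1? NO.
Since E[X] ≥ 1, the first-moment bound is inconclusive at n = 2028; it does NOT by itself certify R_4(10) > 2028.

E[X] = 158574986642760749649650205/154742504910672534362390528 ≈ 1.0247668; E[X] ≥ 1; first-moment method inconclusive here.


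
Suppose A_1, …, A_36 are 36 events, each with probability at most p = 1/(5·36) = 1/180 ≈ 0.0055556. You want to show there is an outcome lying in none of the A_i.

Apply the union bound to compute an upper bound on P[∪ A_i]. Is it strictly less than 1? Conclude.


Union bound: P[∪_{i=1}^{36} A_i] ≤ Σ_i P[A_i] ≤ 36·p = 36·(1/180) = 1/5.
Numerically: 1/5 ≈ 0.2000000.
Is 1/5 < 1? YES.
Since P[∪ A_i] ≤ 1/5 < 1, the complement has P[∩ A_i^c] ≥ 1 − 1/5 = 4/5 > 0, so some outcome avoids every A_i.

36·p = 1/5 ≈ 0.2000000; existence CERTIFIED by the union bound.


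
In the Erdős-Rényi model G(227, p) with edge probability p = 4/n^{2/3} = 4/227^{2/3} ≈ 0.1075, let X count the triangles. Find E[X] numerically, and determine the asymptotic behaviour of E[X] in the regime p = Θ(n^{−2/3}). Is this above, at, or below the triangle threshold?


Number of potential triangles: C(227, 3) = 1923825.
Each occurs with probability p³ ≈ (0.1075)³ ≈ 1.242019e-03.
By linearity: E[X] = C(227, 3)·p³ ≈ 1923825 · 1.242019e-03 ≈ 2389.4273.
Since α = 2/3 < 1, p = c/n^{2/3} ≫ 1/n is above the triangle threshold p ~ 1/n. Asymptotically E[X] ~ (c³/6)·n^{3(1−α)} = (4³/6)·n^{1} → ∞; triangles are abundant w.h.p.

E[X] ≈ 2389.4273; in regime p = Θ(1/n^{2/3}) E[X] diverges (above the triangle threshold p ~ 1/n).


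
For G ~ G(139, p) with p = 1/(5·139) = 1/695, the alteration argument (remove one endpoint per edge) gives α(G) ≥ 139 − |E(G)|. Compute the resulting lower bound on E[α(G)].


E[|E(G)|] = C(139, 2)·p = 9591 · (1/695) = 69/5.
E[α(G)] ≥ n − E[|E(G)|] = 139 − 69/5 = 626/5.
Numerically: ≈ 125.2000.
(This is only a lower bound; the true E[α(G)] may be larger.)

E[α(G)] ≥ 626/5 ≈ 125.2000.


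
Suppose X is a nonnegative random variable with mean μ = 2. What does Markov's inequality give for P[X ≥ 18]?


μ = E[X] = 2, a = 18.
Markov: P[X ≥ 18] ≤ μ/a = (2)/18 = 1/9.
Numerically: ≈ 0.111111.
(Since a = 18 > μ = 2.000000, the bound 1/9 is < 1 and informative.)

P[X ≥ 18] ≤ 1/9 ≈ 0.111111.


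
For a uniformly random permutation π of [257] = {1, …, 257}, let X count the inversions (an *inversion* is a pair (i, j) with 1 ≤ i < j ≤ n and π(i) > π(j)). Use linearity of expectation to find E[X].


Write X = Σ X_I over the C(257, 2) = 32896 pairs i < j, with X_I the indicator of one inversion.
There are 32896 indicators.
For each fixed pair i < j, the values π(i) and π(j) are two distinct elements of {1, …, 257} in uniformly random order; by symmetry P[π(i) > π(j)] = 1/2.
By linearity: E[X] = 32896 · (1/2) = C(257, 2) · (1/2) = 32896/2 = 16448 ≈ 16448.000000.

E[X] = 16448 = 16448.000000.


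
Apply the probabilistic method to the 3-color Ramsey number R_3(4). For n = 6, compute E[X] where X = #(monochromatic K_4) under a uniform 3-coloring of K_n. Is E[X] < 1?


E[X] = C(6, 4) · 3^{1 − 6} = 15 · 3^{−5} = 15/243.
As a reduced fraction: E[X] = 5/81 ≈ 0.0617.
Is E[X] < 1? YES.
Since E[X] < 1, there exists a 3-coloring of K_{6} with no monochromatic K_4; hence R_3(4) > 6.

E[X] = 5/81 ≈ 0.0617; E[X] < 1, so R_3(4) > 6.


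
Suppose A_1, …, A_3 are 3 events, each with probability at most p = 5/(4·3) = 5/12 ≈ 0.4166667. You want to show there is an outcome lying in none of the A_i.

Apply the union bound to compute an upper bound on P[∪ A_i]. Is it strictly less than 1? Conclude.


Union bound: P[∪_{i=1}^{3} A_i] ≤ Σ_i P[A_i] ≤ 3·p = 3·(5/12) = 5/4.
Numerically: 5/4 ≈ 1.2500000.
Is 5/4 < 1? NO.
Since the bound 5/4 is ≥ 1, the union bound is uninformative here; it does NOT by itself certify existence.

3·p = 5/4 ≈ 1.2500000; existence NOT certified by the union bound.


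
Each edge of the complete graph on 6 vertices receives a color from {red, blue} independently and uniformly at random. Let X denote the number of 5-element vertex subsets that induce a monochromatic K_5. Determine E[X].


Let X = Σ_S X_S over the C(6, 5) = 6 subsets S of size 5, where X_S = 1 if the K_5 on S is monochromatic.
For a fixed S, the K_5 on S has C(5, 2) = 10 edges. P[all 10 edges red] = (1/2)^10, and likewise for blue, so P[monochromatic] = 2·(1/2)^10 = 2^{1 − 10} = 1/512.
By linearity: E[X] = C(6, 5) · 2^{1 − 10} = 6 · 1/512 = 3/256.
Numerically: E[X] ≈ 0.012.

E[X] = C(6,5)·2^(1−C(5,2)) = 3/256 ≈ 0.012.


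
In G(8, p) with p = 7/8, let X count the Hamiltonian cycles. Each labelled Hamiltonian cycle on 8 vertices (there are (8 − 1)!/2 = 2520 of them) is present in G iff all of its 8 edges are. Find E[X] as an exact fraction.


K_8 has (8 − 1)!/2 = 2520 labelled Hamiltonian cycles.
For each such Hamiltonian cycle H, let X_H = 1 if all 8 edges of H are present in G. Then P[X_H = 1] = p^{8} = (7/8)^{8} = 5764801/16777216.
Summing the indicators: E[X] = Σ_H E[X_H] = 2520 · p^{8} = 2520 · 5764801/16777216 = 1815912315/2097152.
Numerically: E[X] ≈ 865.89.

E[X] = 2520 · (7/8)^{8} = 1815912315/2097152 ≈ 865.89.


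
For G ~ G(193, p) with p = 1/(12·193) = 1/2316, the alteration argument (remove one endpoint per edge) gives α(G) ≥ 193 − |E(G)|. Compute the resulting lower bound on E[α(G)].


E[|E(G)|] = C(193, 2)·p = 18528 · (1/2316) = 8.
E[α(G)] ≥ n − E[|E(G)|] = 193 − 8 = 185.
Numerically: ≈ 185.000000.
(This is only a lower bound; the true E[α(G)] may be larger.)

E[α(G)] ≥ 185 ≈ 185.000000.


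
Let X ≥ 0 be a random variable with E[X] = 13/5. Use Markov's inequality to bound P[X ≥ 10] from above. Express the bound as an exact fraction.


μ = E[X] = 13/5, a = 10.
Markov: P[X ≥ 10] ≤ μ/a = (13/5)/10 = 13/50.
Numerically: ≈ 0.26000.
(Since a = 10 > μ = 2.60000, the bound 13/50 is < 1 and informative.)

P[X ≥ 10] ≤ 13/50 ≈ 0.26000.


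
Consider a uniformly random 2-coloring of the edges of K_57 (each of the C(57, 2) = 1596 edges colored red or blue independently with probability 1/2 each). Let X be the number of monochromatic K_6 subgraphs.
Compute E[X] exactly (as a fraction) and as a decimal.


Let X = Σ_S X_S over the C(57, 6) = 36288252 subsets S of size 6, where X_S = 1 if the K_6 on S is monochromatic.
For a fixed S, the K_6 on S has C(6, 2) = 15 edges. P[all 15 edges red] = (1/2)^15, and likewise for blue, so P[monochromatic] = 2·(1/2)^15 = 2^{1 − 15} = 1/16384.
Summing: E[X] = C(57, 6) · 2^{1 − 15} = 36288252 · 1/16384 = 9072063/4096.
Numerically: E[X] ≈ 2214.859.

E[X] = C(57,6)·2^(1−C(6,2)) = 9072063/4096 ≈ 2214.859.
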